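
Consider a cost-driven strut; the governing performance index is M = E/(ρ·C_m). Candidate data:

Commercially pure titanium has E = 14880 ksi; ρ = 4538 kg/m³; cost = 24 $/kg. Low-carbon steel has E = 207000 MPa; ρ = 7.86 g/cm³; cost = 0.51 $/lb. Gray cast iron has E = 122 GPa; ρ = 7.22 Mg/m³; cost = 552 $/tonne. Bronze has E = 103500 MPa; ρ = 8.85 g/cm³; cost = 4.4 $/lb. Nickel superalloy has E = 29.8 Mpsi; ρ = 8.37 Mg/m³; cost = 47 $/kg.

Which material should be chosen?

gray cast iron

In SI units:
  commercially pure titanium: E = 102.6 GPa, ρ = 4538 kg/m³, cost = 24.00 $/kg
  low-carbon steel: E = 207.0 GPa, ρ = 7860 kg/m³, cost = 1.124 $/kg
  gray cast iron: E = 122.0 GPa, ρ = 7220 kg/m³, cost = 0.5520 $/kg
  bronze: E = 103.5 GPa, ρ = 8850 kg/m³, cost = 9.700 $/kg
  nickel superalloy: E = 205.5 GPa, ρ = 8370 kg/m³, cost = 47.00 $/kg
  gray cast iron: M = 30.6 MN·m per $
  low-carbon steel: M = 23.4 MN·m per $
  bronze: M = 1.21 MN·m per $
  commercially pure titanium: M = 0.942 MN·m per $
  nickel superalloy: M = 0.522 MN·m per $
The maximum is for gray cast iron.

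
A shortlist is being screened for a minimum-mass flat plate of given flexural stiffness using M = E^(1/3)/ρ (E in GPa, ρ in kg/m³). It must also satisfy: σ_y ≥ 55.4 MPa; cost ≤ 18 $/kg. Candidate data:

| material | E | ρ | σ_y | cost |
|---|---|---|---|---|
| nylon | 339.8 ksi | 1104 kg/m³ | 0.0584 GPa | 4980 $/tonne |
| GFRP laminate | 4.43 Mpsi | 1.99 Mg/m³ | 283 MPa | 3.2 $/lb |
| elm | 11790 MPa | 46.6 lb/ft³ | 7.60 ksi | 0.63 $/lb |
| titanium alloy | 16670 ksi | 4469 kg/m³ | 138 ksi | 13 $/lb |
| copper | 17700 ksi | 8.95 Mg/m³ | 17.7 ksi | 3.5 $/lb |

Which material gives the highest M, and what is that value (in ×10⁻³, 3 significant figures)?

GFRP laminate, M = 1.57×10⁻³

Screen on constraints: σ_y ≥ 55.4 MPa; cost ≤ 18 $/kg. Survivors: nylon, GFRP laminate, copper.
Normalizing units and computing the index:
  nylon: E = 2.343 GPa, ρ = 1104 kg/m³
  GFRP laminate: E = 30.54 GPa, ρ = 1990 kg/m³
  copper: E = 122.0 GPa, ρ = 8950 kg/m³
  GFRP laminate: M = 1.57×10⁻³
  nylon: M = 1.20×10⁻³
  copper: M = 0.554×10⁻³
GFRP laminate has the largest M.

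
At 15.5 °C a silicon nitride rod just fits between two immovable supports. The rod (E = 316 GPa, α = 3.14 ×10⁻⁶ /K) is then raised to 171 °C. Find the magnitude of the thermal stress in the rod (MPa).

154 MPa

ΔT = 155.5 K. Constrained thermal stress σ = E·α·ΔT = 316.0×10³ MPa × 3.14×10⁻⁶ × 155.5 = 154 MPa (compressive).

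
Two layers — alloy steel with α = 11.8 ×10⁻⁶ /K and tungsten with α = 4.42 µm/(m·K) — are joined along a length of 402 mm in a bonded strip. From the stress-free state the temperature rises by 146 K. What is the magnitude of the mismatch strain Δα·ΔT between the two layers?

1.08×10⁻³

Δα = |11.8 − 4.42|×10⁻⁶/K = 7.38×10⁻⁶/K.
Mismatch strain = Δα·ΔT = 7.38×10⁻⁶ × 146.0 = 1.08×10⁻³.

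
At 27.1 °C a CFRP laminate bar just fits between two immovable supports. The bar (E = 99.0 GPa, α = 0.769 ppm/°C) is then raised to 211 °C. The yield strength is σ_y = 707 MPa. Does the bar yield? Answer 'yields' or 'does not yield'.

does not yield

ΔT = 183.9 K. Constrained thermal stress σ = E·α·ΔT = 99.00×10³ MPa × 0.769×10⁻⁶ × 183.9 = 14.0 MPa (compressive).
Compare to σ_y = 707 MPa: σ < σ_y, so it does not yield.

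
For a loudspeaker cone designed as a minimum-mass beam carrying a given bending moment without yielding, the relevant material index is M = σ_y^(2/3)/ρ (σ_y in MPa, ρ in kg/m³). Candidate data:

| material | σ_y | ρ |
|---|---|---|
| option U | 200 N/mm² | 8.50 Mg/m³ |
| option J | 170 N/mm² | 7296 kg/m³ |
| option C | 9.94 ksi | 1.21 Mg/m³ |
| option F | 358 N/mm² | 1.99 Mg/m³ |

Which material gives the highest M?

Normalizing units and computing the index:
  option U: σ_y = 200.0 MPa, ρ = 8500 kg/m³
  option J: σ_y = 170.0 MPa, ρ = 7296 kg/m³
  option C: σ_y = 68.53 MPa, ρ = 1210 kg/m³
  option F: σ_y = 358.0 MPa, ρ = 1990 kg/m³
  option F: M = 25.3×10⁻³
  option C: M = 13.8×10⁻³
  option J: M = 4.21×10⁻³
  option U: M = 4.02×10⁻³
Option F has the largest M.

option F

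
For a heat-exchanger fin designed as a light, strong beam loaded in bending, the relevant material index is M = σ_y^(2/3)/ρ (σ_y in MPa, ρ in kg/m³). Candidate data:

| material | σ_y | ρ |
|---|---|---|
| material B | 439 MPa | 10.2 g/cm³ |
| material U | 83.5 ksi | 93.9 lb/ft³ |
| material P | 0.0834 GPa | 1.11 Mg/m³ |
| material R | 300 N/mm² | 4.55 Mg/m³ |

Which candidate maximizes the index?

material U

After converting to SI:
  material B: σ_y = 439.0 MPa, ρ = 10200 kg/m³
  material U: σ_y = 575.7 MPa, ρ = 1504 kg/m³
  material P: σ_y = 83.40 MPa, ρ = 1110 kg/m³
  material R: σ_y = 300.0 MPa, ρ = 4550 kg/m³
  material U: M = 46.0×10⁻³
  material P: M = 17.2×10⁻³
  material R: M = 9.85×10⁻³
  material B: M = 5.66×10⁻³
Material U ranks first.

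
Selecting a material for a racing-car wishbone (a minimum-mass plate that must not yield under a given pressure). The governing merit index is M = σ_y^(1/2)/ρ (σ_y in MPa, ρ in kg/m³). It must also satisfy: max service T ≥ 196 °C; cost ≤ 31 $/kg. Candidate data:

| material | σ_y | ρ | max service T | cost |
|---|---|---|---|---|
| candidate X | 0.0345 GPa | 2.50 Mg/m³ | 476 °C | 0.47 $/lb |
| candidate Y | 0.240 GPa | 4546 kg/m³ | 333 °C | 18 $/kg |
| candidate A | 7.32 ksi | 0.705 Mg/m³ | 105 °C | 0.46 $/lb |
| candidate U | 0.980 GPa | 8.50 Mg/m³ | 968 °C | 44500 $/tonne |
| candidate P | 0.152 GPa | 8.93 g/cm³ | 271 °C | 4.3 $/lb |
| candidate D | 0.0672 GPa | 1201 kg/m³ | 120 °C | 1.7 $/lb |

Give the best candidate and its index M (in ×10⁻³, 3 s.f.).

Screen on constraints: max service T ≥ 196 °C; cost ≤ 31 $/kg. Survivors: candidate X, candidate Y, candidate P.
In SI units:
  candidate X: σ_y = 34.50 MPa, ρ = 2500 kg/m³
  candidate Y: σ_y = 240.0 MPa, ρ = 4546 kg/m³
  candidate P: σ_y = 152.0 MPa, ρ = 8930 kg/m³
  candidate Y: M = 3.41×10⁻³
  candidate X: M = 2.35×10⁻³
  candidate P: M = 1.38×10⁻³
Candidate Y has the largest M.

candidate Y, M = 3.41×10⁻³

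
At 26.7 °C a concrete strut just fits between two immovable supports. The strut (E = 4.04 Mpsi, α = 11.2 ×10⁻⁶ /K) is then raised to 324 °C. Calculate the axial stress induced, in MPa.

E = 4.04 Mpsi = 27.85 GPa.
ΔT = 297.3 K. Constrained thermal stress σ = E·α·ΔT = 27.85×10³ MPa × 11.2×10⁻⁶ × 297.3 = 92.7 MPa (compressive).

92.7 MPa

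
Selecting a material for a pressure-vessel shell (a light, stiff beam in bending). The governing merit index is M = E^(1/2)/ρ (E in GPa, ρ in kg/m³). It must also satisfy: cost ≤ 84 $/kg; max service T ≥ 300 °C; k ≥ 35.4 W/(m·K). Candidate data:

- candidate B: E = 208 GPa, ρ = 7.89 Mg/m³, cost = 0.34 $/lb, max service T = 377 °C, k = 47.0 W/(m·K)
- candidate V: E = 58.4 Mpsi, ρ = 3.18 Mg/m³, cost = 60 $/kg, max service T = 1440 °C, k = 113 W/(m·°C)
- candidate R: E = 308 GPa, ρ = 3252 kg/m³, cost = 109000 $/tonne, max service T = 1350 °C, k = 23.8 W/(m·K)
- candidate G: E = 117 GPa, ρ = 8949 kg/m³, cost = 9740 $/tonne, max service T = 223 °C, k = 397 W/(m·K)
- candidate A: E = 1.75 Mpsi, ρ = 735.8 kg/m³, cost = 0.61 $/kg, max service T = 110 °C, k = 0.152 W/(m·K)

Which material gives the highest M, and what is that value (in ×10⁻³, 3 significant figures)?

Screen on constraints: cost ≤ 84 $/kg; max service T ≥ 300 °C; k ≥ 35.4 W/(m·K). Survivors: candidate B, candidate V.
Convert each candidate to consistent units, then evaluate M:
  candidate B: E = 208.0 GPa, ρ = 7890 kg/m³
  candidate V: E = 402.7 GPa, ρ = 3180 kg/m³
  candidate V: M = 6.31×10⁻³
  candidate B: M = 1.83×10⁻³
The maximum is for candidate V.

candidate V, M = 6.31×10⁻³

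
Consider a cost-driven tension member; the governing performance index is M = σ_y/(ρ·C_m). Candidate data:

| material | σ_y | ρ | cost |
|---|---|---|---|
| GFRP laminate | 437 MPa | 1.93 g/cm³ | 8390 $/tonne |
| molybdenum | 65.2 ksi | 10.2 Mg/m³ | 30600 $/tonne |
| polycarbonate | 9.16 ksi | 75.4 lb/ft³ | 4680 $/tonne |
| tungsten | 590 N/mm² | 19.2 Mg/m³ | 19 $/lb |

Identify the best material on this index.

Putting every candidate on a common basis:
  GFRP laminate: σ_y = 437.0 MPa, ρ = 1930 kg/m³, cost = 8.390 $/kg
  molybdenum: σ_y = 449.5 MPa, ρ = 10200 kg/m³, cost = 30.60 $/kg
  polycarbonate: σ_y = 63.16 MPa, ρ = 1208 kg/m³, cost = 4.680 $/kg
  tungsten: σ_y = 590.0 MPa, ρ = 19200 kg/m³, cost = 41.89 $/kg
  GFRP laminate: M = 27.0 kN·m per $
  polycarbonate: M = 11.2 kN·m per $
  molybdenum: M = 1.44 kN·m per $
  tungsten: M = 0.734 kN·m per $
Highest index: GFRP laminate.

GFRP laminate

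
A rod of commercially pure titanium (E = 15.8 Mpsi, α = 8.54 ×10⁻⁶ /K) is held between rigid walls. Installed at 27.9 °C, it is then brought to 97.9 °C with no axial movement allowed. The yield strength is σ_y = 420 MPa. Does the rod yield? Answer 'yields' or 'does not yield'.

E = 15.8 Mpsi = 108.9 GPa.
ΔT = 70.00 K. Constrained thermal stress σ = E·α·ΔT = 108.9×10³ MPa × 8.54×10⁻⁶ × 70.00 = 65.1 MPa (compressive).
Compare to σ_y = 420 MPa: σ < σ_y, so it does not yield.

does not yield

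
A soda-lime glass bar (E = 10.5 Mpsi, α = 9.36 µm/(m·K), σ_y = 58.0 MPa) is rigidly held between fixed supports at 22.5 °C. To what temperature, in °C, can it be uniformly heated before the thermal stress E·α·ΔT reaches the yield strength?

108 °C

E = 10.5 Mpsi = 72.39 GPa.
E·α·ΔT = 58.00 MPa ⇒ ΔT = 58.00 / (72.39×10³ × 9.36×10⁻⁶) = 85.59 K.
T = 22.5 + 85.59 = 108.1 °C.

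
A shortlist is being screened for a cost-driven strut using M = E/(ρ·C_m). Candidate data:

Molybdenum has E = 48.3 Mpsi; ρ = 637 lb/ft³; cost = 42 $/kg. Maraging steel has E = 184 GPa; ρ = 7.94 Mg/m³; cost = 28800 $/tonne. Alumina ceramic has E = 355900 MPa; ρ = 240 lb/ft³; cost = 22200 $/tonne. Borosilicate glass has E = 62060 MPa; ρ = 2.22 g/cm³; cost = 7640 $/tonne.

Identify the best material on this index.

alumina ceramic

After converting to SI:
  molybdenum: E = 333.0 GPa, ρ = 10200 kg/m³, cost = 42.00 $/kg
  maraging steel: E = 184.0 GPa, ρ = 7940 kg/m³, cost = 28.80 $/kg
  alumina ceramic: E = 355.9 GPa, ρ = 3844 kg/m³, cost = 22.20 $/kg
  borosilicate glass: E = 62.06 GPa, ρ = 2220 kg/m³, cost = 7.640 $/kg
  alumina ceramic: M = 4.17 MN·m per $
  borosilicate glass: M = 3.66 MN·m per $
  maraging steel: M = 0.805 MN·m per $
  molybdenum: M = 0.777 MN·m per $
Alumina ceramic ranks first.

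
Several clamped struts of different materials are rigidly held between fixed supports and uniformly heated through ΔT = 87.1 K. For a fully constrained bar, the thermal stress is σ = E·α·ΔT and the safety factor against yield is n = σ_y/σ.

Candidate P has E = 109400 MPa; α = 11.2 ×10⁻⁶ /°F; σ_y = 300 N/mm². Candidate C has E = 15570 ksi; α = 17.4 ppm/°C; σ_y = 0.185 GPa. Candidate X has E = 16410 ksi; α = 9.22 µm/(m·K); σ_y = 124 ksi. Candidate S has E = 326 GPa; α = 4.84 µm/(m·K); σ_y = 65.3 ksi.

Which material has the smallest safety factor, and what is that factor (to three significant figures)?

Converting E to GPa, α to ×10⁻⁶/K, σ_y to MPa, then σ and n for each:
  candidate P: E = 109.4, α = 20.2, σ_y = 300.0 → σ = 192 MPa, n = 1.56
  candidate C: E = 107.4, α = 17.4, σ_y = 185.0 → σ = 163 MPa, n = 1.14
  candidate X: E = 113.1, α = 9.22, σ_y = 855.0 → σ = 90.9 MPa, n = 9.41
  candidate S: E = 326.0, α = 4.84, σ_y = 450.2 → σ = 137 MPa, n = 3.28
The minimum is candidate C at n = 1.14.

candidate C, n = 1.14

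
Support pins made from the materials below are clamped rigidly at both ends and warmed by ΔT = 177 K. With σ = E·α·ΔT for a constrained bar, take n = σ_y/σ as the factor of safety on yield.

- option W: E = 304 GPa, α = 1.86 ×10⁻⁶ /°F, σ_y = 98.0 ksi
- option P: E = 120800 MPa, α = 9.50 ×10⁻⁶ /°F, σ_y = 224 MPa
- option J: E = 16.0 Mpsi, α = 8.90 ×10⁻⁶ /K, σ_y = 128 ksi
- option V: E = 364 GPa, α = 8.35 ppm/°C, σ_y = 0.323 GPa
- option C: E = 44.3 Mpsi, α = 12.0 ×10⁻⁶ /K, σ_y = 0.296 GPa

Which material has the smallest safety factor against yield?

Converting E to GPa, α to ×10⁻⁶/K, σ_y to MPa, then σ and n for each:
  option W: E = 304.0, α = 3.35, σ_y = 675.7 → σ = 180 MPa, n = 3.75
  option P: E = 120.8, α = 17.1, σ_y = 224.0 → σ = 366 MPa, n = 0.613
  option J: E = 110.3, α = 8.90, σ_y = 882.5 → σ = 174 MPa, n = 5.08
  option V: E = 364.0, α = 8.35, σ_y = 323.0 → σ = 538 MPa, n = 0.600
  option C: E = 305.4, α = 12.0, σ_y = 296.0 → σ = 649 MPa, n = 0.456
The minimum is option C at n = 0.456.

option C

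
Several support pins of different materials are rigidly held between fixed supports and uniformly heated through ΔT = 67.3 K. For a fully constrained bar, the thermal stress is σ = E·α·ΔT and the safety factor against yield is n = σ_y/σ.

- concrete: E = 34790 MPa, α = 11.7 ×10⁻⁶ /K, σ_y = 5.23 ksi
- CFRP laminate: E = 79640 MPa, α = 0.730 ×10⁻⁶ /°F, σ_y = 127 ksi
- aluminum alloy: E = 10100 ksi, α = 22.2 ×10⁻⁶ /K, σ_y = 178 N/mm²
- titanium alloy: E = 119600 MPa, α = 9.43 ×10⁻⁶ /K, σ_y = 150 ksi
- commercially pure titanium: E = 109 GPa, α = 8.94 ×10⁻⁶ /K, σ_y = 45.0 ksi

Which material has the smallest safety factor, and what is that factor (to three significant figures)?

concrete, n = 1.32

With everything in SI (GPa, ×10⁻⁶/K, MPa):
  concrete: E = 34.79, α = 11.7, σ_y = 36.06 → σ = 27.4 MPa, n = 1.32
  CFRP laminate: E = 79.64, α = 1.31, σ_y = 875.6 → σ = 7.04 MPa, n = 124
  aluminum alloy: E = 69.64, α = 22.2, σ_y = 178.0 → σ = 104 MPa, n = 1.71
  titanium alloy: E = 119.6, α = 9.43, σ_y = 1034 → σ = 75.9 MPa, n = 13.6
  commercially pure titanium: E = 109.0, α = 8.94, σ_y = 310.3 → σ = 65.6 MPa, n = 4.73
The minimum is concrete at n = 1.32.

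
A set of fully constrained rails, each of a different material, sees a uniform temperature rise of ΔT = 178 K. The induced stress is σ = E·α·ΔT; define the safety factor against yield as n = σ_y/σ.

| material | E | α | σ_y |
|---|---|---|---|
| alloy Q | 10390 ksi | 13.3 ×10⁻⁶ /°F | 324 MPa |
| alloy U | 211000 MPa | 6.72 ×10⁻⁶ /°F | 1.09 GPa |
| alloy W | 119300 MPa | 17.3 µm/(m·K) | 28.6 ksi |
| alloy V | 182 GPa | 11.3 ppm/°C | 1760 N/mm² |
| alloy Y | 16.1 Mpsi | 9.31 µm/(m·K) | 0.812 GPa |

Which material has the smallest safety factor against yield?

Per material, after unit conversion:
  alloy Q: E = 71.64, α = 23.9, σ_y = 324.0 → σ = 305 MPa, n = 1.06
  alloy U: E = 211.0, α = 12.1, σ_y = 1090 → σ = 454 MPa, n = 2.40
  alloy W: E = 119.3, α = 17.3, σ_y = 197.2 → σ = 367 MPa, n = 0.537
  alloy V: E = 182.0, α = 11.3, σ_y = 1760 → σ = 366 MPa, n = 4.81
  alloy Y: E = 111.0, α = 9.31, σ_y = 812.0 → σ = 184 MPa, n = 4.41
The minimum is alloy W at n = 0.537.

alloy W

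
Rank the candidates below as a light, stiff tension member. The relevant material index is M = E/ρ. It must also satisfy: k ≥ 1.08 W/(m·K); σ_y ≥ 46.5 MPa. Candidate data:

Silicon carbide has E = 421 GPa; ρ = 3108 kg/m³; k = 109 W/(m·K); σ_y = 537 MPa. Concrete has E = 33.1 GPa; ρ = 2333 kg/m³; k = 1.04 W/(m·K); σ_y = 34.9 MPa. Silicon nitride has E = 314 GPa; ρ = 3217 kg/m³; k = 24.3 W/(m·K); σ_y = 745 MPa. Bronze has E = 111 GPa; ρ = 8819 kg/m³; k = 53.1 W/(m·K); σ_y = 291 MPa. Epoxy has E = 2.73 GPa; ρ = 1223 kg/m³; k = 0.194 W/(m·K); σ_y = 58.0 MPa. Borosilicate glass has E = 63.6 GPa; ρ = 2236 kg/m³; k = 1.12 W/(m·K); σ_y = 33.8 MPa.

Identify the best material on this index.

silicon carbide

Screen on constraints: k ≥ 1.08 W/(m·K); σ_y ≥ 46.5 MPa. Survivors: silicon carbide, silicon nitride, bronze.
Evaluate M for each candidate:
  silicon carbide: M = 135 MN·m/kg
  silicon nitride: M = 97.6 MN·m/kg
  bronze: M = 12.6 MN·m/kg
Silicon carbide ranks first.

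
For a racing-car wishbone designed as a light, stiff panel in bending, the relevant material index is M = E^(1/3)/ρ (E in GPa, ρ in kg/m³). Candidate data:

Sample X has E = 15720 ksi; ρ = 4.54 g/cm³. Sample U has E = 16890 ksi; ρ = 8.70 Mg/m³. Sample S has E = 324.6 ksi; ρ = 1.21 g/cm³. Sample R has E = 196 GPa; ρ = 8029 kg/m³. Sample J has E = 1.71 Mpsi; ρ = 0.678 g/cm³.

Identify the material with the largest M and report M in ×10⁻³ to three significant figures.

sample J, M = 3.36×10⁻³

Putting every candidate on a common basis:
  sample X: E = 108.4 GPa, ρ = 4540 kg/m³
  sample U: E = 116.5 GPa, ρ = 8700 kg/m³
  sample S: E = 2.238 GPa, ρ = 1210 kg/m³
  sample R: E = 196.0 GPa, ρ = 8029 kg/m³
  sample J: E = 11.79 GPa, ρ = 678.0 kg/m³
  sample J: M = 3.36×10⁻³
  sample S: M = 1.08×10⁻³
  sample X: M = 1.05×10⁻³
  sample R: M = 0.723×10⁻³
  sample U: M = 0.561×10⁻³
Highest index: sample J.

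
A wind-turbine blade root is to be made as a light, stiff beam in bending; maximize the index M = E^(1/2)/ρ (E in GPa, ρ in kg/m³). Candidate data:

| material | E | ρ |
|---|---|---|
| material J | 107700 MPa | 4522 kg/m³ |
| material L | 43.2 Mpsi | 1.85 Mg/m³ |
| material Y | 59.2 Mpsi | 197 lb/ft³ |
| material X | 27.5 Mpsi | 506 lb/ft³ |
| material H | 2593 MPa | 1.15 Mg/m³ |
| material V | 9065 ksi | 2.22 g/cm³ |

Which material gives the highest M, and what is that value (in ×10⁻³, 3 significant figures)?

material L, M = 9.33×10⁻³

In SI units:
  material J: E = 107.7 GPa, ρ = 4522 kg/m³
  material L: E = 297.9 GPa, ρ = 1850 kg/m³
  material Y: E = 408.2 GPa, ρ = 3156 kg/m³
  material X: E = 189.6 GPa, ρ = 8105 kg/m³
  material H: E = 2.593 GPa, ρ = 1150 kg/m³
  material V: E = 62.50 GPa, ρ = 2220 kg/m³
  material L: M = 9.33×10⁻³
  material Y: M = 6.40×10⁻³
  material V: M = 3.56×10⁻³
  material J: M = 2.29×10⁻³
  material X: M = 1.70×10⁻³
  material H: M = 1.40×10⁻³
Material L has the largest M.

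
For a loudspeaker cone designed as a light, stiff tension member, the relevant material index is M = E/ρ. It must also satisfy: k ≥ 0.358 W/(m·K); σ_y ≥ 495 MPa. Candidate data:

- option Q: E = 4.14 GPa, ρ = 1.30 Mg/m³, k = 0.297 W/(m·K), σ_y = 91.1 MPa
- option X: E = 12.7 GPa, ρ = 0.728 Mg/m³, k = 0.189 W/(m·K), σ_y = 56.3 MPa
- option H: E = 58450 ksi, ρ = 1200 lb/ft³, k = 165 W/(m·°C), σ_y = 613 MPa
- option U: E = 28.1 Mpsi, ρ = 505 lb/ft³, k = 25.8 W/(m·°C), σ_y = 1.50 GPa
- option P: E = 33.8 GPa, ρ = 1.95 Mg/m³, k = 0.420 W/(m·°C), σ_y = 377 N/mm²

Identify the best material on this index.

option U

Screen on constraints: k ≥ 0.358 W/(m·K); σ_y ≥ 495 MPa. Survivors: option H, option U.
Convert each candidate to consistent units, then evaluate M:
  option H: E = 403.0 GPa, ρ = 19220 kg/m³
  option U: E = 193.7 GPa, ρ = 8089 kg/m³
  option U: M = 24.0 MN·m/kg
  option H: M = 21.0 MN·m/kg
Option U has the largest M.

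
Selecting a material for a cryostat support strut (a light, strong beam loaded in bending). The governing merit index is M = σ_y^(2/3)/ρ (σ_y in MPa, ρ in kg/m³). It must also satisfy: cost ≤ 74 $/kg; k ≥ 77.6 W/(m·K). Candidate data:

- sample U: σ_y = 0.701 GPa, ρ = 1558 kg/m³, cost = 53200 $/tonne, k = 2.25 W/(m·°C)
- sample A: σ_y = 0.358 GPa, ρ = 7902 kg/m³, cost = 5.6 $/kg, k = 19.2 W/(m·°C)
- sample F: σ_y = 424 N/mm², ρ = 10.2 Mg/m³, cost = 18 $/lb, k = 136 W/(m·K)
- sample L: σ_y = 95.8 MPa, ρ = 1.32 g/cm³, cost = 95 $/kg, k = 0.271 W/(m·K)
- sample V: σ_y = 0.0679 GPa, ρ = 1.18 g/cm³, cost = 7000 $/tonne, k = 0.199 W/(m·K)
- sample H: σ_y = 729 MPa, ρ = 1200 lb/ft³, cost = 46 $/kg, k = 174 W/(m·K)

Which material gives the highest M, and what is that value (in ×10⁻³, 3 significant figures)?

Screen on constraints: cost ≤ 74 $/kg; k ≥ 77.6 W/(m·K). Survivors: sample F, sample H.
Putting every candidate on a common basis:
  sample F: σ_y = 424.0 MPa, ρ = 10200 kg/m³
  sample H: σ_y = 729.0 MPa, ρ = 19220 kg/m³
  sample F: M = 5.53×10⁻³
  sample H: M = 4.21×10⁻³
The maximum is for sample F.

sample F, M = 5.53×10⁻³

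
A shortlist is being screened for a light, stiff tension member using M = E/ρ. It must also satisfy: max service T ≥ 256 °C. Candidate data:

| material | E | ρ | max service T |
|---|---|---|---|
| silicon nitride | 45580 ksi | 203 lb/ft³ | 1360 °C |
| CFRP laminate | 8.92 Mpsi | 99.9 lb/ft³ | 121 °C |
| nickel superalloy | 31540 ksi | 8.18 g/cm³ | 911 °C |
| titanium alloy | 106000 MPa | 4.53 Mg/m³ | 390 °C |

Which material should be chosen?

Screen on constraints: max service T ≥ 256 °C. Survivors: silicon nitride, nickel superalloy, titanium alloy.
Convert each candidate to consistent units, then evaluate M:
  silicon nitride: E = 314.3 GPa, ρ = 3252 kg/m³
  nickel superalloy: E = 217.5 GPa, ρ = 8180 kg/m³
  titanium alloy: E = 106.0 GPa, ρ = 4530 kg/m³
  silicon nitride: M = 96.6 MN·m/kg
  nickel superalloy: M = 26.6 MN·m/kg
  titanium alloy: M = 23.4 MN·m/kg
The maximum is for silicon nitride.

silicon nitride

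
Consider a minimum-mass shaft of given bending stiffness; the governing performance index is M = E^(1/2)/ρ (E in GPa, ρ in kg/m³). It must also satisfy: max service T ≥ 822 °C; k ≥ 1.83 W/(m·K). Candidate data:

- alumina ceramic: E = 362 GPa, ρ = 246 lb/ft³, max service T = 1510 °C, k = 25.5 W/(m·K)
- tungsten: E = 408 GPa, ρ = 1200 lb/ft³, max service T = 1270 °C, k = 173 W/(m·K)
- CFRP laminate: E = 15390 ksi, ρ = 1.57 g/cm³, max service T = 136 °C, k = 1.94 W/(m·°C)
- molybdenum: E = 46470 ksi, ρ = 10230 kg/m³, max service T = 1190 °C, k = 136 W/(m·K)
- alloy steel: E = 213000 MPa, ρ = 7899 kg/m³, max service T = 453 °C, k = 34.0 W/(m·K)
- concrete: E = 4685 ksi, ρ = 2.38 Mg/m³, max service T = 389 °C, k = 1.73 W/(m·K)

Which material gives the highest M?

alumina ceramic

Screen on constraints: max service T ≥ 822 °C; k ≥ 1.83 W/(m·K). Survivors: alumina ceramic, tungsten, molybdenum.
In SI units:
  alumina ceramic: E = 362.0 GPa, ρ = 3941 kg/m³
  tungsten: E = 408.0 GPa, ρ = 19220 kg/m³
  molybdenum: E = 320.4 GPa, ρ = 10230 kg/m³
  alumina ceramic: M = 4.83×10⁻³
  molybdenum: M = 1.75×10⁻³
  tungsten: M = 1.05×10⁻³
Highest index: alumina ceramic.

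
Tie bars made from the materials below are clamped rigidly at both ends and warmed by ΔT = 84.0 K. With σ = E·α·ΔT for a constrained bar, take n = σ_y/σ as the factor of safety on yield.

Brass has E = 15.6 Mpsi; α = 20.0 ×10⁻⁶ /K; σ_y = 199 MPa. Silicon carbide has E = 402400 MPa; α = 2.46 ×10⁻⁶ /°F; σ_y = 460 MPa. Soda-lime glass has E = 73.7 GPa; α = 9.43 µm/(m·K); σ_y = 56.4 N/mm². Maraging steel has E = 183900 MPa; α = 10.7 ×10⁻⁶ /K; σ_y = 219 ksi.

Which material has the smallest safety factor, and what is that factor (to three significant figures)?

soda-lime glass, n = 0.966

With everything in SI (GPa, ×10⁻⁶/K, MPa):
  brass: E = 107.6, α = 20.0, σ_y = 199.0 → σ = 181 MPa, n = 1.10
  silicon carbide: E = 402.4, α = 4.43, σ_y = 460.0 → σ = 150 MPa, n = 3.07
  soda-lime glass: E = 73.70, α = 9.43, σ_y = 56.40 → σ = 58.4 MPa, n = 0.966
  maraging steel: E = 183.9, α = 10.7, σ_y = 1510 → σ = 165 MPa, n = 9.14
Soda-lime glass has the lowest safety factor, n = 0.966.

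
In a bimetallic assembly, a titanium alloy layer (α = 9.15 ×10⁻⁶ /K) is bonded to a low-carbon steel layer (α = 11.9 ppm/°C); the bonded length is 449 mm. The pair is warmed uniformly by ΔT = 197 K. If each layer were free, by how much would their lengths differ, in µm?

Δα = |9.15 − 11.9|×10⁻⁶/K = 2.75×10⁻⁶/K.
ΔL_mismatch = Δα·L·ΔT = 2.75×10⁻⁶ × 449.0 mm × 197.0 K = 243 µm.

243 µm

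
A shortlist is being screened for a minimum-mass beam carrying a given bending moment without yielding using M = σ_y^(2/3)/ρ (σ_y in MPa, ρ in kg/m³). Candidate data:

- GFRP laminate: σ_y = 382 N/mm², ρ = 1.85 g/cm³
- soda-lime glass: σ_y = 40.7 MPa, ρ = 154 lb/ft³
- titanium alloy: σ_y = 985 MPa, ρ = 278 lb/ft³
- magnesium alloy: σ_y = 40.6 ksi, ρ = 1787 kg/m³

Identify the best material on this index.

Convert each candidate to consistent units, then evaluate M:
  GFRP laminate: σ_y = 382.0 MPa, ρ = 1850 kg/m³
  soda-lime glass: σ_y = 40.70 MPa, ρ = 2467 kg/m³
  titanium alloy: σ_y = 985.0 MPa, ρ = 4453 kg/m³
  magnesium alloy: σ_y = 279.9 MPa, ρ = 1787 kg/m³
  GFRP laminate: M = 28.5×10⁻³
  magnesium alloy: M = 23.9×10⁻³
  titanium alloy: M = 22.2×10⁻³
  soda-lime glass: M = 4.80×10⁻³
GFRP laminate has the largest M.

GFRP laminate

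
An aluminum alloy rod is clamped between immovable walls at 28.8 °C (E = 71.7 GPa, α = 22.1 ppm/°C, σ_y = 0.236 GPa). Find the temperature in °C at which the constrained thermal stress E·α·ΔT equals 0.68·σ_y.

130 °C

σ_y = 0.236 GPa = 236.0 MPa.
E·α·ΔT = 160.5 MPa ⇒ ΔT = 160.5 / (71.70×10³ × 22.1×10⁻⁶) = 101.3 K.
T = 28.8 + 101.3 = 130.1 °C.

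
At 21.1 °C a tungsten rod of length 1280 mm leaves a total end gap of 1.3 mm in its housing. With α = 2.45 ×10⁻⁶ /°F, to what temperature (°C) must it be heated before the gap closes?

α = 2.45×10⁻⁶/°F × 9/5 = 4.41×10⁻⁶/K.
α·L₀·ΔT = 1.3 mm ⇒ ΔT = 1.3 / (4.41×10⁻⁶ × 1280.0) = 230.3 K.
T = 21.1 + 230.3 = 251.4 °C.

251 °C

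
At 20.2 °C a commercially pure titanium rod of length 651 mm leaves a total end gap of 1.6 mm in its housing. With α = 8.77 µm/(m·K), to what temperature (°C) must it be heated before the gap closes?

300 °C

α·L₀·ΔT = 1.6 mm ⇒ ΔT = 1.6 / (8.77×10⁻⁶ × 651.0) = 280.2 K.
T = 20.2 + 280.2 = 300.4 °C.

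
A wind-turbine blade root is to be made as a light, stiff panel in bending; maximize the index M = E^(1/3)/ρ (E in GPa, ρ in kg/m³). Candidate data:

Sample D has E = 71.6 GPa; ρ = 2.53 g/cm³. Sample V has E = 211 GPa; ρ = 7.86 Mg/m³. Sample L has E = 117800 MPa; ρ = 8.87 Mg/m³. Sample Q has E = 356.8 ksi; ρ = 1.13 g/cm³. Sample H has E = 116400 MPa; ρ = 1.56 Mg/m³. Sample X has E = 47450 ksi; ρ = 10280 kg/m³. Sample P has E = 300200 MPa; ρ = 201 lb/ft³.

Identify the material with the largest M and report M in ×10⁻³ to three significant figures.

sample H, M = 3.13×10⁻³

In SI units:
  sample D: E = 71.60 GPa, ρ = 2530 kg/m³
  sample V: E = 211.0 GPa, ρ = 7860 kg/m³
  sample L: E = 117.8 GPa, ρ = 8870 kg/m³
  sample Q: E = 2.460 GPa, ρ = 1130 kg/m³
  sample H: E = 116.4 GPa, ρ = 1560 kg/m³
  sample X: E = 327.2 GPa, ρ = 10280 kg/m³
  sample P: E = 300.2 GPa, ρ = 3220 kg/m³
  sample H: M = 3.13×10⁻³
  sample P: M = 2.08×10⁻³
  sample D: M = 1.64×10⁻³
  sample Q: M = 1.19×10⁻³
  sample V: M = 0.757×10⁻³
  sample X: M = 0.670×10⁻³
  sample L: M = 0.553×10⁻³
Sample H ranks first.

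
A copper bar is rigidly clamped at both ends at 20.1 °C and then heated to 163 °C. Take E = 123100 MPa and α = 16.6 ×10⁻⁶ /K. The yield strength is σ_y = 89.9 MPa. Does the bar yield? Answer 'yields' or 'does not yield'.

yields

E = 123100 MPa = 123.1 GPa.
ΔT = 142.9 K. Constrained thermal stress σ = E·α·ΔT = 123.1×10³ MPa × 16.6×10⁻⁶ × 142.9 = 292 MPa (compressive).
Compare to σ_y = 89.9 MPa: σ ≥ σ_y, so it yields.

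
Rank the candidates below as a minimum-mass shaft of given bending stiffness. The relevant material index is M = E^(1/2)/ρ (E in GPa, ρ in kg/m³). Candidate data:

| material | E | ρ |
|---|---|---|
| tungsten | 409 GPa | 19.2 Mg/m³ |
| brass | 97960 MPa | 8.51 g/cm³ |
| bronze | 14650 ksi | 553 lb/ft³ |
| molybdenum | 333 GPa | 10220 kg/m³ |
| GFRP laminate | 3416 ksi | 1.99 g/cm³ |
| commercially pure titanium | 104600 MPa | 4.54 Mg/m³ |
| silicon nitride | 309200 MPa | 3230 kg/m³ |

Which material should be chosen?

In SI units:
  tungsten: E = 409.0 GPa, ρ = 19200 kg/m³
  brass: E = 97.96 GPa, ρ = 8510 kg/m³
  bronze: E = 101.0 GPa, ρ = 8858 kg/m³
  molybdenum: E = 333.0 GPa, ρ = 10220 kg/m³
  GFRP laminate: E = 23.55 GPa, ρ = 1990 kg/m³
  commercially pure titanium: E = 104.6 GPa, ρ = 4540 kg/m³
  silicon nitride: E = 309.2 GPa, ρ = 3230 kg/m³
  silicon nitride: M = 5.44×10⁻³
  GFRP laminate: M = 2.44×10⁻³
  commercially pure titanium: M = 2.25×10⁻³
  molybdenum: M = 1.79×10⁻³
  brass: M = 1.16×10⁻³
  bronze: M = 1.13×10⁻³
  tungsten: M = 1.05×10⁻³
Highest index: silicon nitride.

silicon nitride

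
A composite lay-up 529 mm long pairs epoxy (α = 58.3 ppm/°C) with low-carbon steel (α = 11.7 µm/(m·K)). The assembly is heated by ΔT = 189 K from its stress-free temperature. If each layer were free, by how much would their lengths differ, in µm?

4660 µm

Δα = |58.3 − 11.7|×10⁻⁶/K = 46.6×10⁻⁶/K.
ΔL_mismatch = Δα·L·ΔT = 46.6×10⁻⁶ × 529.0 mm × 189.0 K = 4660 µm.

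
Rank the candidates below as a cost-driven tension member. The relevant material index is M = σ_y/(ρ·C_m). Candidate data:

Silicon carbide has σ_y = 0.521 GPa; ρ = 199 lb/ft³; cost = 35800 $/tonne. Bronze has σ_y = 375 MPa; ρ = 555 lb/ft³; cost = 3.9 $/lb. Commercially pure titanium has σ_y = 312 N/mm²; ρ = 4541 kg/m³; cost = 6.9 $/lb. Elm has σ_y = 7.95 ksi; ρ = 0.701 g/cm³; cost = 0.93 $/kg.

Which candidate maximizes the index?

elm

Convert each candidate to consistent units, then evaluate M:
  silicon carbide: σ_y = 521.0 MPa, ρ = 3188 kg/m³, cost = 35.80 $/kg
  bronze: σ_y = 375.0 MPa, ρ = 8890 kg/m³, cost = 8.598 $/kg
  commercially pure titanium: σ_y = 312.0 MPa, ρ = 4541 kg/m³, cost = 15.21 $/kg
  elm: σ_y = 54.81 MPa, ρ = 701.0 kg/m³, cost = 0.9300 $/kg
  elm: M = 84.1 kN·m per $
  bronze: M = 4.91 kN·m per $
  silicon carbide: M = 4.57 kN·m per $
  commercially pure titanium: M = 4.52 kN·m per $
The maximum is for elm.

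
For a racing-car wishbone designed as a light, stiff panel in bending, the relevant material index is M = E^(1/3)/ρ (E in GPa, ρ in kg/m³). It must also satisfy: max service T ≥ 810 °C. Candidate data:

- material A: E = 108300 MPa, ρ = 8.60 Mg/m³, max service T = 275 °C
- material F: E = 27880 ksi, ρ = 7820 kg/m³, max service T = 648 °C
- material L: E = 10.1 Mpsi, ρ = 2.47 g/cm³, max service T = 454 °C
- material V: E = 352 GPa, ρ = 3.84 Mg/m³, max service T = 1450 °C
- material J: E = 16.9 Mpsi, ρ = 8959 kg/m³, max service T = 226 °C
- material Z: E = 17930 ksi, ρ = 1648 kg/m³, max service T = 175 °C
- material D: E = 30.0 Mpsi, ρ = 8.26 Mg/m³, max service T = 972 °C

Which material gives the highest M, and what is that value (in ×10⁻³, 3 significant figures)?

material V, M = 1.84×10⁻³

Screen on constraints: max service T ≥ 810 °C. Survivors: material V, material D.
Putting every candidate on a common basis:
  material V: E = 352.0 GPa, ρ = 3840 kg/m³
  material D: E = 206.8 GPa, ρ = 8260 kg/m³
  material V: M = 1.84×10⁻³
  material D: M = 0.716×10⁻³
Highest index: material V.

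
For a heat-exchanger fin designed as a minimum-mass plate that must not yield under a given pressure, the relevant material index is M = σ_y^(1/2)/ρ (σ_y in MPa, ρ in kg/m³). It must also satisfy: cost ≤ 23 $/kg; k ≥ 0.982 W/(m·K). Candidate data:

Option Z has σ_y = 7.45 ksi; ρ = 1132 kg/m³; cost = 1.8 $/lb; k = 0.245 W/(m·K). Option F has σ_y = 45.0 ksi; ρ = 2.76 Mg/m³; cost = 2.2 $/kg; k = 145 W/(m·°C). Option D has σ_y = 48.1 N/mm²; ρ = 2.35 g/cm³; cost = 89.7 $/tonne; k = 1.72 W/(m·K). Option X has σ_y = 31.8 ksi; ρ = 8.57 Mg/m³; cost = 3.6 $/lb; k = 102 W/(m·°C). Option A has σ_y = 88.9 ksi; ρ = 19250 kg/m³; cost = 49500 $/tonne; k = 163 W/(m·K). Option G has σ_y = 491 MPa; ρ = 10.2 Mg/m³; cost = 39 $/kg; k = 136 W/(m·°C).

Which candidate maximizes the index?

option F

Screen on constraints: cost ≤ 23 $/kg; k ≥ 0.982 W/(m·K). Survivors: option F, option D, option X.
Convert each candidate to consistent units, then evaluate M:
  option F: σ_y = 310.3 MPa, ρ = 2760 kg/m³
  option D: σ_y = 48.10 MPa, ρ = 2350 kg/m³
  option X: σ_y = 219.3 MPa, ρ = 8570 kg/m³
  option F: M = 6.38×10⁻³
  option D: M = 2.95×10⁻³
  option X: M = 1.73×10⁻³
Highest index: option F.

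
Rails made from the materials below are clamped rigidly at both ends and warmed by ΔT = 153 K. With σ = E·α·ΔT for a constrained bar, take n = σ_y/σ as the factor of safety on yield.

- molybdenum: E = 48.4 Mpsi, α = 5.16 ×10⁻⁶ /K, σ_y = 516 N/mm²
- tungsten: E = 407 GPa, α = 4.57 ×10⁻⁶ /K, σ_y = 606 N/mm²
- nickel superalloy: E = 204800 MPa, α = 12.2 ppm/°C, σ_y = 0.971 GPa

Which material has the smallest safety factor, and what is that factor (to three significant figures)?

molybdenum, n = 1.96

Per material, after unit conversion:
  molybdenum: E = 333.7, α = 5.16, σ_y = 516.0 → σ = 263 MPa, n = 1.96
  tungsten: E = 407.0, α = 4.57, σ_y = 606.0 → σ = 285 MPa, n = 2.13
  nickel superalloy: E = 204.8, α = 12.2, σ_y = 971.0 → σ = 382 MPa, n = 2.54
Smallest n: molybdenum with n = 1.96.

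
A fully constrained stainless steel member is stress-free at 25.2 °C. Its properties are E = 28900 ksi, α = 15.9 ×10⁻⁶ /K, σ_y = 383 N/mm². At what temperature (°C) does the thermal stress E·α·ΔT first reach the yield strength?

E = 28900 ksi = 199.3 GPa.
σ_y = 383 N/mm² = 383.0 MPa.
E·α·ΔT = 383.0 MPa ⇒ ΔT = 383.0 / (199.3×10³ × 15.9×10⁻⁶) = 120.9 K.
T = 25.2 + 120.9 = 146.1 °C.

146 °C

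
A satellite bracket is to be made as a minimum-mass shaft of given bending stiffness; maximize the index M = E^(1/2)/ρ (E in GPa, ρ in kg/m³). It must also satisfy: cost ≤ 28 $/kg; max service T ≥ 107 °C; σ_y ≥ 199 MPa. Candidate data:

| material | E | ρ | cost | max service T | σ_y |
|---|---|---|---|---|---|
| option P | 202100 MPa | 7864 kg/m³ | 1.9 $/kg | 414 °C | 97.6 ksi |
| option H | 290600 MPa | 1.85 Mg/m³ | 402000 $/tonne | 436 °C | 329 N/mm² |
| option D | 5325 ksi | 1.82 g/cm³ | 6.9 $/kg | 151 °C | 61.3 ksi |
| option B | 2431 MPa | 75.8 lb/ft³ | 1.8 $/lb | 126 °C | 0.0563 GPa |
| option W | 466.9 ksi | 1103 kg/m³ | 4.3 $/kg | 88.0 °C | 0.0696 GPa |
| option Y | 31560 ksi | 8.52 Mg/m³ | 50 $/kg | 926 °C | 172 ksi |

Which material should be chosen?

option D

Screen on constraints: cost ≤ 28 $/kg; max service T ≥ 107 °C; σ_y ≥ 199 MPa. Survivors: option P, option D.
After converting to SI:
  option P: E = 202.1 GPa, ρ = 7864 kg/m³
  option D: E = 36.71 GPa, ρ = 1820 kg/m³
  option D: M = 3.33×10⁻³
  option P: M = 1.81×10⁻³
Option D ranks first.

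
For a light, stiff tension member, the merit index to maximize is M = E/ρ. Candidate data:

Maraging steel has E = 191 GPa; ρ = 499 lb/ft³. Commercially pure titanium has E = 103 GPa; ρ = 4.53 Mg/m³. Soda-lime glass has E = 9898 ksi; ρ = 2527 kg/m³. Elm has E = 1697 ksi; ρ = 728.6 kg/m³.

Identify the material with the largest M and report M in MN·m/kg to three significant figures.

soda-lime glass, M = 27.0 MN·m/kg

In SI units:
  maraging steel: E = 191.0 GPa, ρ = 7993 kg/m³
  commercially pure titanium: E = 103.0 GPa, ρ = 4530 kg/m³
  soda-lime glass: E = 68.24 GPa, ρ = 2527 kg/m³
  elm: E = 11.70 GPa, ρ = 728.6 kg/m³
  soda-lime glass: M = 27.0 MN·m/kg
  maraging steel: M = 23.9 MN·m/kg
  commercially pure titanium: M = 22.7 MN·m/kg
  elm: M = 16.1 MN·m/kg
Highest index: soda-lime glass.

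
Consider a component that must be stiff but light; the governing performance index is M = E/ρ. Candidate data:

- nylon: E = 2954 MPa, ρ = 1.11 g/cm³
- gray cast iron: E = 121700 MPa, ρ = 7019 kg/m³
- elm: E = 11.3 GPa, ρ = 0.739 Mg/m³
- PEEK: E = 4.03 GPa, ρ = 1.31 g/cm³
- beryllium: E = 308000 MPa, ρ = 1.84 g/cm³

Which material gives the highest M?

beryllium

Convert each candidate to consistent units, then evaluate M:
  nylon: E = 2.954 GPa, ρ = 1110 kg/m³
  gray cast iron: E = 121.7 GPa, ρ = 7019 kg/m³
  elm: E = 11.30 GPa, ρ = 739.0 kg/m³
  PEEK: E = 4.030 GPa, ρ = 1310 kg/m³
  beryllium: E = 308.0 GPa, ρ = 1840 kg/m³
  beryllium: M = 167 MN·m/kg
  gray cast iron: M = 17.3 MN·m/kg
  elm: M = 15.3 MN·m/kg
  PEEK: M = 3.08 MN·m/kg
  nylon: M = 2.66 MN·m/kg
Beryllium ranks first.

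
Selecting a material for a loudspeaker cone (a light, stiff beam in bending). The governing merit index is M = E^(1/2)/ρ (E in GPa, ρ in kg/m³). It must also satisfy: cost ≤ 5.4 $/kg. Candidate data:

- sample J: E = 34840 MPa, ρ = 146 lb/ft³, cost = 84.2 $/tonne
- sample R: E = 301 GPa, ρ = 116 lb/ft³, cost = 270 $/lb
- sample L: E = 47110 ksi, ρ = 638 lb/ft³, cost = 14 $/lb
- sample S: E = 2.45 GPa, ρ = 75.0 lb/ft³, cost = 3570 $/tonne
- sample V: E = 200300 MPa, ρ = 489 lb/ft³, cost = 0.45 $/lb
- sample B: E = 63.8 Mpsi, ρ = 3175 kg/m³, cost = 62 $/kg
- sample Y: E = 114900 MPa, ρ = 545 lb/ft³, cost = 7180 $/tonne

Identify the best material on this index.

sample J

Screen on constraints: cost ≤ 5.4 $/kg. Survivors: sample J, sample S, sample V.
In SI units:
  sample J: E = 34.84 GPa, ρ = 2339 kg/m³
  sample S: E = 2.450 GPa, ρ = 1201 kg/m³
  sample V: E = 200.3 GPa, ρ = 7833 kg/m³
  sample J: M = 2.52×10⁻³
  sample V: M = 1.81×10⁻³
  sample S: M = 1.30×10⁻³
Highest index: sample J.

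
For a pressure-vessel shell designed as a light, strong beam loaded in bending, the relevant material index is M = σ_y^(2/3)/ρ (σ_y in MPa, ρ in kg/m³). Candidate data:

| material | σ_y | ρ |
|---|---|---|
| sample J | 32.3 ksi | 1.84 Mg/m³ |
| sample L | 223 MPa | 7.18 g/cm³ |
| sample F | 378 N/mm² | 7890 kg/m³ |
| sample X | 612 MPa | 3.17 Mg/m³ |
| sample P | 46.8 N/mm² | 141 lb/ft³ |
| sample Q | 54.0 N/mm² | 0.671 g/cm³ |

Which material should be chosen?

Normalizing units and computing the index:
  sample J: σ_y = 222.7 MPa, ρ = 1840 kg/m³
  sample L: σ_y = 223.0 MPa, ρ = 7180 kg/m³
  sample F: σ_y = 378.0 MPa, ρ = 7890 kg/m³
  sample X: σ_y = 612.0 MPa, ρ = 3170 kg/m³
  sample P: σ_y = 46.80 MPa, ρ = 2259 kg/m³
  sample Q: σ_y = 54.00 MPa, ρ = 671.0 kg/m³
  sample X: M = 22.7×10⁻³
  sample Q: M = 21.3×10⁻³
  sample J: M = 20.0×10⁻³
  sample F: M = 6.63×10⁻³
  sample P: M = 5.75×10⁻³
  sample L: M = 5.12×10⁻³
The maximum is for sample X.

sample X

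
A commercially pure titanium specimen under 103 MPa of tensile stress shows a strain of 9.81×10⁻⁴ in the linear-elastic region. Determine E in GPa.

E = σ/ε = 103 MPa / 9.81×10⁻⁴ = 105000 MPa = 105 GPa.

105 GPa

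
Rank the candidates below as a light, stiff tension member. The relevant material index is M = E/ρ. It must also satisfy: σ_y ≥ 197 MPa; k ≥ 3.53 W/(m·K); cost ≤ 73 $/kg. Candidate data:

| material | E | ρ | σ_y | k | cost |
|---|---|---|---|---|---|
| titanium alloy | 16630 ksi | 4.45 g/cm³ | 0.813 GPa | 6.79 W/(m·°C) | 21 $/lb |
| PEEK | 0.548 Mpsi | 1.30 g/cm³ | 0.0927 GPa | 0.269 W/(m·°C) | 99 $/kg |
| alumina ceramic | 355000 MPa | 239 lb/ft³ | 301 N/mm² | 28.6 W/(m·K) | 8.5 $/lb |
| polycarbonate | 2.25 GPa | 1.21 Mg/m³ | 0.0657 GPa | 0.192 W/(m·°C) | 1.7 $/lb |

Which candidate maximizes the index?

Screen on constraints: σ_y ≥ 197 MPa; k ≥ 3.53 W/(m·K); cost ≤ 73 $/kg. Survivors: titanium alloy, alumina ceramic.
Normalizing units and computing the index:
  titanium alloy: E = 114.7 GPa, ρ = 4450 kg/m³
  alumina ceramic: E = 355.0 GPa, ρ = 3828 kg/m³
  alumina ceramic: M = 92.7 MN·m/kg
  titanium alloy: M = 25.8 MN·m/kg
Alumina ceramic ranks first.

alumina ceramic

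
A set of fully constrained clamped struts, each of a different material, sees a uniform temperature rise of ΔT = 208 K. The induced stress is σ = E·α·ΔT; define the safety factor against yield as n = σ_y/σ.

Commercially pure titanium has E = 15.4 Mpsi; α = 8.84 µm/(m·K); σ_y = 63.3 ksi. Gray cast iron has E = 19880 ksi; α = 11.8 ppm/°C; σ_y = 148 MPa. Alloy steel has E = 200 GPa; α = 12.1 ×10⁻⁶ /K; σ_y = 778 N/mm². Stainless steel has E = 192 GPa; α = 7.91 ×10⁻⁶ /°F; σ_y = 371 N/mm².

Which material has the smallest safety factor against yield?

gray cast iron

Per material, after unit conversion:
  commercially pure titanium: E = 106.2, α = 8.84, σ_y = 436.4 → σ = 195 MPa, n = 2.24
  gray cast iron: E = 137.1, α = 11.8, σ_y = 148.0 → σ = 336 MPa, n = 0.440
  alloy steel: E = 200.0, α = 12.1, σ_y = 778.0 → σ = 503 MPa, n = 1.55
  stainless steel: E = 192.0, α = 14.2, σ_y = 371.0 → σ = 569 MPa, n = 0.652
Gray cast iron has the lowest safety factor, n = 0.440.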